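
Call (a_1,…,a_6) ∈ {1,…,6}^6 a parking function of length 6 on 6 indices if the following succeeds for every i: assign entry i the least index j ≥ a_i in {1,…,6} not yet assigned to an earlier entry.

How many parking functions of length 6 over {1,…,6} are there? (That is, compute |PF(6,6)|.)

16807

#PF = (6−6+1)·(6+1)^(6−1) = 1 · 16807 = 16807 (Pollak)
Example (1,4,2,4,2,6) → sorted (1,2,2,4,4,6): b_i ≤ i ∀i, a PF.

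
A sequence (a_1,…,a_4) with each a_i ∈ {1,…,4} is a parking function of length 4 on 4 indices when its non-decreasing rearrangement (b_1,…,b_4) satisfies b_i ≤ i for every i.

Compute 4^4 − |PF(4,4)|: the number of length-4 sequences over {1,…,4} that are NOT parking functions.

131

Count = 1·5^3 = 1·125 = 125 [KW]
One tuple (3,4,1,4) → sorted (1,3,4,4): b_2=3>2, not a PF.
Total 256; non-PF = 256−125 = 131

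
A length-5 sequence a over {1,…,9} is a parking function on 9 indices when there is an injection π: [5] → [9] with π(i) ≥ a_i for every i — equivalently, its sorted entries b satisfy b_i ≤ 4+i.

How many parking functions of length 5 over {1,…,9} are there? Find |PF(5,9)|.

50000

|PF| = (9−5+1)·(9+1)^(5−1) = 5×10000 = 50000 [KW]
Check (5,3,8,7,1) → sorted (1,3,5,7,8): b_i ≤ 4+i ∀i, a PF.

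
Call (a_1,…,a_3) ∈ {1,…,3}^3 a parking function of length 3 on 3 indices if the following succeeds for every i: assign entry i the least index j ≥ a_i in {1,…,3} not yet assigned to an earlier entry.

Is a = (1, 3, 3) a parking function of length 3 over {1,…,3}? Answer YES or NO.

NO

Sorted: b = (1, 3, 3).
  b_1=1 ≤ 1
  b_2=3 > 2
  fails at i=2 ⇒ NO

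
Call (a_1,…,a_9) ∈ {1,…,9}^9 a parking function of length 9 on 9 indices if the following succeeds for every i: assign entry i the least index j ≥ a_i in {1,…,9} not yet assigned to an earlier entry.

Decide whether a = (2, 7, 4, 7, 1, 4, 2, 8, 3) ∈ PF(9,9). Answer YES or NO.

YES

Order a: b = (1, 2, 2, 3, 4, 4, 7, 7, 8).
  b_1=1 ≤ 1
  b_2=2 ≤ 2
  b_3=2 ≤ 3
  b_4=3 ≤ 4
  b_5=4 ≤ 5
  b_6=4 ≤ 6
  b_7=7 ≤ 7
  b_8=7 ≤ 8
  b_9=8 ≤ 9
All bounds hold ⇒ YES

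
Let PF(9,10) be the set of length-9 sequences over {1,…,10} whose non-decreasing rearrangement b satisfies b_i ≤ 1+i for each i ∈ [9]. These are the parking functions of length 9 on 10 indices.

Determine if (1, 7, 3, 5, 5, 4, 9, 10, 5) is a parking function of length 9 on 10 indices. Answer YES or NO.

Order a: b = (1, 3, 4, 5, 5, 5, 7, 9, 10).
  b_1=1 ≤ 2
  b_2=3 ≤ 3
  b_3=4 ≤ 4
  b_4=5 ≤ 5
  b_5=5 ≤ 6
  b_6=5 ≤ 7
  b_7=7 ≤ 8
  b_8=9 ≤ 9
  b_9=10 ≤ 10
All bounds hold ⇒ YES

YES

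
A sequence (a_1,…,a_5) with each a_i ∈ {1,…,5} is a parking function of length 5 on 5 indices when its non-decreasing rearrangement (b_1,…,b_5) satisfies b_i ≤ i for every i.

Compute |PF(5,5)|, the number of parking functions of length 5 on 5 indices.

1296

Count = (6−5)·6^(5−1) = 1·1296 = 1296 (Konheim–Weiss)
One tuple (1,4,5,2,3) → sorted (1,2,3,4,5): b_i ≤ i ∀i, a PF.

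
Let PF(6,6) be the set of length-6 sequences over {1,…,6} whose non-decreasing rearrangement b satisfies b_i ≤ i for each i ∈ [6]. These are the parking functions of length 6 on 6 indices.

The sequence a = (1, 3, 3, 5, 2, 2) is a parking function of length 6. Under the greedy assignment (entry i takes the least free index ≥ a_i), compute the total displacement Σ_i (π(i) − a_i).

Σπ = 21 ({1..6} each once); Σa = 1+3+3+5+2+2 = 16; disp = 21−16 = 5.

5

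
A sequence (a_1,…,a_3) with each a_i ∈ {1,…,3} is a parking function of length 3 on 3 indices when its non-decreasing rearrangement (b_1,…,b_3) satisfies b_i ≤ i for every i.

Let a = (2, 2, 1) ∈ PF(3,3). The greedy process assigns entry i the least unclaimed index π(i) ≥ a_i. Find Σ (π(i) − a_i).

1

Σπ = 3·4/2 = 6 (π permutes [3]); Σa = 2+2+1 = 5; disp = 6−5 = 1.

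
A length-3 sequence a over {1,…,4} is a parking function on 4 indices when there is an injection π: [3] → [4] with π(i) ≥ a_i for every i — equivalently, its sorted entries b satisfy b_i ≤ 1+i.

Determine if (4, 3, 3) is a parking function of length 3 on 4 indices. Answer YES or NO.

Order a: b = (3, 3, 4).
  b_1=3 > 2
  fails at i=1 ⇒ NO

NO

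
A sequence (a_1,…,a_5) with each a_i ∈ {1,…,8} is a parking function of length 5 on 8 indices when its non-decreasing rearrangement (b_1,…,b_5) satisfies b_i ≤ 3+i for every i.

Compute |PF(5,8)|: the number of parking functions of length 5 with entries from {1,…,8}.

26244

|PF| = 4·9^4 = 4 · 6561 = 26244 (Konheim–Weiss)
Example (6,3,5,6,5) → sorted (3,5,5,6,6): b_i ≤ 3+i ∀i, a PF.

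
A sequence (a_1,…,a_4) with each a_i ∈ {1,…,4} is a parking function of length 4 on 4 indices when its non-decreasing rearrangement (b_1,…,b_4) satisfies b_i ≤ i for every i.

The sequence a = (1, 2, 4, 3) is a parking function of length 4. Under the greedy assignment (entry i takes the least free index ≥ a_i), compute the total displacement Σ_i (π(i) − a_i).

0

Σπ = 10 ({1..4} each once); Σa = 1+2+4+3 = 10; disp = 10−10 = 0.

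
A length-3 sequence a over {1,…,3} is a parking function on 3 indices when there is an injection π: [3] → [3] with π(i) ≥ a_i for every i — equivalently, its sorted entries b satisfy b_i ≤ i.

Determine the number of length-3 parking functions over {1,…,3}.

16

#PF = (4−3)·4^(3−1) = 1×16 = 16 (Konheim–Weiss)
Example (2,3,1) → sorted (1,2,3): b_i ≤ i ∀i, a PF.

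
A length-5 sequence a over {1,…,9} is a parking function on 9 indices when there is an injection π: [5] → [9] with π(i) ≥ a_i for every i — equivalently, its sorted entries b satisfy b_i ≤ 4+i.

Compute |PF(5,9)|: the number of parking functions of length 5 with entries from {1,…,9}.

50000

Count = (9−5+1)·(9+1)^(5−1) = 5·10000 = 50000 (Pollak)
Check (6,8,3,8,6) → sorted (3,6,6,8,8): b_i ≤ 4+i ∀i, a PF.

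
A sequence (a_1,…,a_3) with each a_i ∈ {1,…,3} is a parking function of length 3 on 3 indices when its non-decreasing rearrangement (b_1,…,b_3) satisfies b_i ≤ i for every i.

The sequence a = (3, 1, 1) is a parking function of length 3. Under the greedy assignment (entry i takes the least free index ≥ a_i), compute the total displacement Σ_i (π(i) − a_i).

1

Σπ = 6 ({1..3} each once); Σa = 3+1+1 = 5; disp = 6−5 = 1.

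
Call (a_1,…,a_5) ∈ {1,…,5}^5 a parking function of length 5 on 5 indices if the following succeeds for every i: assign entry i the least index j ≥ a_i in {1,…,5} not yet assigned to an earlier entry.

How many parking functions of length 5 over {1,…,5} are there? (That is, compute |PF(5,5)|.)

|PF(5,5)| = 1·6^4 = 1 · 1296 = 1296 (Konheim–Weiss)
E.g. (4,1,5,2,1) → sorted (1,1,2,4,5): b_i ≤ i ∀i, a PF.

1296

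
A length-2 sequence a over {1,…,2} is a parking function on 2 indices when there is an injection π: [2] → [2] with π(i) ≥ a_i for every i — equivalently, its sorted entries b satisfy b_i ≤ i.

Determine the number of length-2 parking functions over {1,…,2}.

3

Count = (2+1−2)·(2+1)^{2−1} = 1·3 = 3 (Pollak)
One tuple (1,2) → sorted (1,2): b_i ≤ i ∀i, a PF.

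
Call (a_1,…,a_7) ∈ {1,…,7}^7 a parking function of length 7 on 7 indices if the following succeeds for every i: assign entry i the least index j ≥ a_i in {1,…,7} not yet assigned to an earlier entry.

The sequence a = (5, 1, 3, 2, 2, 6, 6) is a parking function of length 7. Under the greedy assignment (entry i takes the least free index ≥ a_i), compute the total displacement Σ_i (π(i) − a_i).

3

Σπ = 28 ({1..7} each once); Σa = 5+1+3+2+2+6+6 = 25; disp = 28−25 = 3.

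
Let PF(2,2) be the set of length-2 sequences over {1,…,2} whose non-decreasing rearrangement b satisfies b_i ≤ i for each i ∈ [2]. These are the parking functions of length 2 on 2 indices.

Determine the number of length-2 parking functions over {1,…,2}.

3

|PF(2,2)| = 1·3^1 = 1·3 = 3 (Pollak)
E.g. (2,1) → sorted (1,2): b_i ≤ i ∀i, a PF.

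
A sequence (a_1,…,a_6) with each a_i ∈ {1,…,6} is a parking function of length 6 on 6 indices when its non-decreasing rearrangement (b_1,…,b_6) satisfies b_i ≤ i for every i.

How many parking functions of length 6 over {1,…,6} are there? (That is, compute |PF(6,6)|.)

16807

#PF = (6+1−6)·(6+1)^{6−1} = 1 · 16807 = 16807 (Pollak)
Example (1,1,2,1,6,3) → sorted (1,1,1,2,3,6): b_i ≤ i ∀i, a PF.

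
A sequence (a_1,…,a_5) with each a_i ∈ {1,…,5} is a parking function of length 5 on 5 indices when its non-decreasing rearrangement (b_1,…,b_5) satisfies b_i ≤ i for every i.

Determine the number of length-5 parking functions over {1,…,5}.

|PF| = (5+1−5)·(5+1)^{5−1} = 1·1296 = 1296
E.g. (1,1,5,3,4) → sorted (1,1,3,4,5): b_i ≤ i ∀i, a PF.

1296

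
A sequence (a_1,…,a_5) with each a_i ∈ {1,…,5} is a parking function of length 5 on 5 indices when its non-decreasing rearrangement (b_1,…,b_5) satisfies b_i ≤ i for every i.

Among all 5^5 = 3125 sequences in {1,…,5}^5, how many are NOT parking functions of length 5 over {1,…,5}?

|PF(5,5)| = (6−5)·6^(5−1) = 1·1296 = 1296
Example (4,5,1,3,5) → sorted (1,3,4,5,5): b_2=3>2, not a PF.
Total 3125; non-PF = 3125−1296 = 1829

1829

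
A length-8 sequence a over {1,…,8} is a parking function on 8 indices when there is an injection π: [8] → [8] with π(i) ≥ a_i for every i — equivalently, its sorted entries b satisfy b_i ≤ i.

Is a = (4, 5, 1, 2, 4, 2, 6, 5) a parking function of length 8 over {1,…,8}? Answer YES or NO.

Sorted: b = (1, 2, 2, 4, 4, 5, 5, 6).
  b_1=1 ≤ 1
  b_2=2 ≤ 2
  b_3=2 ≤ 3
  b_4=4 ≤ 4
  b_5=4 ≤ 5
  b_6=5 ≤ 6
  b_7=5 ≤ 7
  b_8=6 ≤ 8
All bounds hold ⇒ YES

YES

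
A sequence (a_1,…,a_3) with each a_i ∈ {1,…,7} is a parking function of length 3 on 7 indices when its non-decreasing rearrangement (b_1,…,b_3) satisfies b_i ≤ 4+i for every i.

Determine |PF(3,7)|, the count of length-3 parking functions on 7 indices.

320

Count = (7−3+1)·(7+1)^(3−1) = 5 · 64 = 320 (Konheim–Weiss)
Check (2,5,6) → sorted (2,5,6): b_i ≤ 4+i ∀i, a PF.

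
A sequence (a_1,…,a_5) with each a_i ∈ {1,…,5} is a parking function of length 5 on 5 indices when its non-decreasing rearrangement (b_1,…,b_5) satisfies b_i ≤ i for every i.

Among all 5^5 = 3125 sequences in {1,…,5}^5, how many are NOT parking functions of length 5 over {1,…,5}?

Count = 1·6^4 = 1 · 1296 = 1296 [KW]
One tuple (5,3,5,3,5) → sorted (3,3,5,5,5): b_1=3>1, not a PF.
So 3125 − 1296 = 1829 fail.

1829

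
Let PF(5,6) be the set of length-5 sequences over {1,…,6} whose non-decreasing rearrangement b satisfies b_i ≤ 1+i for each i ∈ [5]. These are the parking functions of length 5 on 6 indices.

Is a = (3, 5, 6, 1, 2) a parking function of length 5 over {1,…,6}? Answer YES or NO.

Rearranged: b = (1, 2, 3, 5, 6).
  b_1=1 ≤ 2
  b_2=2 ≤ 3
  b_3=3 ≤ 4
  b_4=5 ≤ 5
  b_5=6 ≤ 6
All bounds hold ⇒ YES

YES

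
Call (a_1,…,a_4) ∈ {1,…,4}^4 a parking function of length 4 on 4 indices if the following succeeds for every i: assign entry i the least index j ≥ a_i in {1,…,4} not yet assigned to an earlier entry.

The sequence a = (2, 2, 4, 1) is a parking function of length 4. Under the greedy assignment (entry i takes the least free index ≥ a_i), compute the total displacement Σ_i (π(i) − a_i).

Σπ = 4·5/2 = 10 (π permutes [4]); Σa = 2+2+4+1 = 9; disp = 10−9 = 1.

1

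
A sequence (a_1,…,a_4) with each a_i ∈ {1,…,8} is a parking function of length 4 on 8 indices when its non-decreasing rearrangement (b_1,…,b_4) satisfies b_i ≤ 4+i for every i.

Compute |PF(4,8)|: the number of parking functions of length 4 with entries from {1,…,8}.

#PF = (8−4+1)·(8+1)^(4−1) = 5×729 = 3645 (Konheim–Weiss)
Check (5,6,7,6) → sorted (5,6,6,7): b_i ≤ 4+i ∀i, a PF.

3645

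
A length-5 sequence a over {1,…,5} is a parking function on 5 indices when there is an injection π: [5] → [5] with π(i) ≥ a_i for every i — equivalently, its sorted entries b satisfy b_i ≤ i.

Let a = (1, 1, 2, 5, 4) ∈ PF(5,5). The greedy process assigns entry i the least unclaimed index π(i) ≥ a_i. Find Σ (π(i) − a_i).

Σπ = 15 ({1..5} each once); Σa = 1+1+2+5+4 = 13; disp = 15−13 = 2.

2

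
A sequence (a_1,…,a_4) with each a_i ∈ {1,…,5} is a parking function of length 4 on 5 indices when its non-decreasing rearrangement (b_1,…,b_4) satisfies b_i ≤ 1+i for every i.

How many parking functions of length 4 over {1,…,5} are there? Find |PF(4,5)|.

|PF(4,5)| = (5+1−4)·(5+1)^{4−1} = 2 · 216 = 432 [KW]
Example (3,3,2,3) → sorted (2,3,3,3): b_i ≤ 1+i ∀i, a PF.

432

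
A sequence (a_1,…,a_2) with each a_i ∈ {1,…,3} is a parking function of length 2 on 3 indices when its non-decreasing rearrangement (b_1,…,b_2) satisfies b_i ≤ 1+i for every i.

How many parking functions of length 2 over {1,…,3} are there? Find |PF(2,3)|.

|PF(2,3)| = (4−2)·4^(2−1) = 2·4 = 8 [KW]
One tuple (2,2) → sorted (2,2): b_i ≤ 1+i ∀i, a PF.

8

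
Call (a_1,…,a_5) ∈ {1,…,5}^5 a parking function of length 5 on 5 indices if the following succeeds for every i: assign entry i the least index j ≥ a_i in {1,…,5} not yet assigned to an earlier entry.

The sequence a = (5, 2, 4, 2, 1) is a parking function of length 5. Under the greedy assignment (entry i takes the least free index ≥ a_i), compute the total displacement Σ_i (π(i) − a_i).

1

Σπ = 15 ({1..5} each once); Σa = 5+2+4+2+1 = 14; disp = 15−14 = 1.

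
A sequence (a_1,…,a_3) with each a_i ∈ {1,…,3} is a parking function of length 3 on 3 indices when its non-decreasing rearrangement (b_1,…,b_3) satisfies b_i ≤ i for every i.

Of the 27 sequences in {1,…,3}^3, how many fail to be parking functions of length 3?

11

|PF(3,3)| = (3−3+1)·(3+1)^(3−1) = 1 · 16 = 16 (Konheim–Weiss)
E.g. (2,2,2) → sorted (2,2,2): b_1=2>1, not a PF.
Total 27; non-PF = 27−16 = 11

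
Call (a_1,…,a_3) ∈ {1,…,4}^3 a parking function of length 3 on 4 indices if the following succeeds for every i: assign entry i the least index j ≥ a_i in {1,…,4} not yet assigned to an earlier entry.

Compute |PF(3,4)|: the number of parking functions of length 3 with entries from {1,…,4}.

50

Count = (5−3)·5^(3−1) = 2×25 = 50 (Pollak)
Check (4,2,1) → sorted (1,2,4): b_i ≤ 1+i ∀i, a PF.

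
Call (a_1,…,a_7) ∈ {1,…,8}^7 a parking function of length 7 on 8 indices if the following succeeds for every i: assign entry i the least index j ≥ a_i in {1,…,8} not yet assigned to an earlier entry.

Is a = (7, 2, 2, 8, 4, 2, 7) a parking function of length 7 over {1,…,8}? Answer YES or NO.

NO

Sorted: b = (2, 2, 2, 4, 7, 7, 8).
  b_1=2 ≤ 2
  b_2=2 ≤ 3
  b_3=2 ≤ 4
  b_4=4 ≤ 5
  b_5=7 > 6
  fails at i=5 ⇒ NO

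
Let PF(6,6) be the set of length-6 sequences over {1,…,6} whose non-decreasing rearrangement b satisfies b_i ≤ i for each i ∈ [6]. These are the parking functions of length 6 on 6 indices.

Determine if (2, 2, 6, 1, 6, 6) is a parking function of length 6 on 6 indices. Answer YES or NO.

NO

Order a: b = (1, 2, 2, 6, 6, 6).
  b_1=1 ≤ 1
  b_2=2 ≤ 2
  b_3=2 ≤ 3
  b_4=6 > 4
  fails at i=4 ⇒ NO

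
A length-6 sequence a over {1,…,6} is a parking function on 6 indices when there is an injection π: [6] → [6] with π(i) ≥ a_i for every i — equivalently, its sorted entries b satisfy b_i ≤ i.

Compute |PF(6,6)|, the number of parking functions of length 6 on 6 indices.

16807

|PF| = 1·7^5 = 1·16807 = 16807 (Konheim–Weiss)
Check (1,1,1,1,4,2) → sorted (1,1,1,1,2,4): b_i ≤ i ∀i, a PF.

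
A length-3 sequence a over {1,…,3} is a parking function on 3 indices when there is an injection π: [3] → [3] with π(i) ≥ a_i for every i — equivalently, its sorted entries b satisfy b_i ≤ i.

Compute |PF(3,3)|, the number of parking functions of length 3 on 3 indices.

|PF(3,3)| = 1·4^2 = 1×16 = 16 (Pollak)
Check (2,1,2) → sorted (1,2,2): b_i ≤ i ∀i, a PF.

16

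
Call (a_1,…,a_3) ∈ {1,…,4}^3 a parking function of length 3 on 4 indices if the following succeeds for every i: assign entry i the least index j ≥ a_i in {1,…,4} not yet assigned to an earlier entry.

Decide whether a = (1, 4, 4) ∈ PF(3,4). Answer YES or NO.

Rearranged: b = (1, 4, 4).
  b_1=1 ≤ 2
  b_2=4 > 3
  fails at i=2 ⇒ NO

NO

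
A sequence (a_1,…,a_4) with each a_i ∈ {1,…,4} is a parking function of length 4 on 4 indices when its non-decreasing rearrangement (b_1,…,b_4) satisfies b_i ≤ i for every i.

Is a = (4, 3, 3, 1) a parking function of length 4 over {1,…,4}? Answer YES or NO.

Order a: b = (1, 3, 3, 4).
  b_1=1 ≤ 1
  b_2=3 > 2
  fails at i=2 ⇒ NO

NO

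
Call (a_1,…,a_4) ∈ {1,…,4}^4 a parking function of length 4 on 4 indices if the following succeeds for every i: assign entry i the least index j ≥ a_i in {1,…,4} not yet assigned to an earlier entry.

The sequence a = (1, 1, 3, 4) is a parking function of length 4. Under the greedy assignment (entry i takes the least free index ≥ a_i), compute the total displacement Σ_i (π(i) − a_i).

1

Σπ = 4·5/2 = 10 (π permutes [4]); Σa = 1+1+3+4 = 9; disp = 10−9 = 1.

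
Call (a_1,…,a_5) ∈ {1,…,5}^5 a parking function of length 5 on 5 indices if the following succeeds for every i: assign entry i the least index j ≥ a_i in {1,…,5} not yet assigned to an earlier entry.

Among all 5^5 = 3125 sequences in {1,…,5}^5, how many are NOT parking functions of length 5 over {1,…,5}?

1829

#PF = (5+1−5)·(5+1)^{5−1} = 1·1296 = 1296 (Konheim–Weiss)
E.g. (5,5,4,1,3) → sorted (1,3,4,5,5): b_2=3>2, not a PF.
5^5 − 1296 = 3125 − 1296 = 1829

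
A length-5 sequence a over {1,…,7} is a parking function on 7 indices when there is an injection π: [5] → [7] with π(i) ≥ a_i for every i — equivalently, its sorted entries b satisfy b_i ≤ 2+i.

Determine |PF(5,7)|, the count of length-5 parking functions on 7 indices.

Count = (8−5)·8^(5−1) = 3 · 4096 = 12288 [KW]
E.g. (2,4,4,7,3) → sorted (2,3,4,4,7): b_i ≤ 2+i ∀i, a PF.

12288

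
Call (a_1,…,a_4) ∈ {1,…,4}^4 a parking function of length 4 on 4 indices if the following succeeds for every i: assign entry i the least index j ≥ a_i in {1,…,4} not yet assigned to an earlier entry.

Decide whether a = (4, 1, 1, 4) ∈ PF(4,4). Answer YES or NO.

NO

Sorted: b = (1, 1, 4, 4).
  b_1=1 ≤ 1
  b_2=1 ≤ 2
  b_3=4 > 3
  fails at i=3 ⇒ NO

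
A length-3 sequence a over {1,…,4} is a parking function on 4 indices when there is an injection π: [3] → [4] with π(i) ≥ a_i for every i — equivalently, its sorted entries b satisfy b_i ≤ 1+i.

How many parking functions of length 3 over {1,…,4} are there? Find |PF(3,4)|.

50

#PF = (4−3+1)·(4+1)^(3−1) = 2×25 = 50 (Konheim–Weiss)
Example (1,1,2) → sorted (1,1,2): b_i ≤ 1+i ∀i, a PF.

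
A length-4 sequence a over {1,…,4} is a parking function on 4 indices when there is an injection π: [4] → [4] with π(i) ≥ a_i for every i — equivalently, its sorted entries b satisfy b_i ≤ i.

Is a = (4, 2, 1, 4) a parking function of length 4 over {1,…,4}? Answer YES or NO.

NO

Sorted: b = (1, 2, 4, 4).
  b_1=1 ≤ 1
  b_2=2 ≤ 2
  b_3=4 > 3
  fails at i=3 ⇒ NO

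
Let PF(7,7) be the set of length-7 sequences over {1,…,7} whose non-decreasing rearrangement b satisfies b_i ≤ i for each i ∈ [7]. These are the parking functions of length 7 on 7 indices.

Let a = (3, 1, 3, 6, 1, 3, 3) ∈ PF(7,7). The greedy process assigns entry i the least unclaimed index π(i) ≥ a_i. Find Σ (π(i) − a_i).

8

Σπ(i) = 1+…+7 = 28; Σa = 3+1+3+6+1+3+3 = 20; disp = 28−20 = 8.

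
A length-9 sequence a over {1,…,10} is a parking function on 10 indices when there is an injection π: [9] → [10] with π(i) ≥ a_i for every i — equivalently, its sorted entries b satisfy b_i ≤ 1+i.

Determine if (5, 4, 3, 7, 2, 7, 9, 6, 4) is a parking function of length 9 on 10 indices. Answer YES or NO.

Sorted: b = (2, 3, 4, 4, 5, 6, 7, 7, 9).
  b_1=2 ≤ 2
  b_2=3 ≤ 3
  b_3=4 ≤ 4
  b_4=4 ≤ 5
  b_5=5 ≤ 6
  b_6=6 ≤ 7
  b_7=7 ≤ 8
  b_8=7 ≤ 9
  b_9=9 ≤ 10
All bounds hold ⇒ YES

YES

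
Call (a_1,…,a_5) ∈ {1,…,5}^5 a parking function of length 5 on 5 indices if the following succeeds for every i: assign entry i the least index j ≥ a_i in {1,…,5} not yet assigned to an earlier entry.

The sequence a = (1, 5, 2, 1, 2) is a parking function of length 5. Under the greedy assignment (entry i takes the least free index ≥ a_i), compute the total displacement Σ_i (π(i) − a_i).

4

Σπ(i) = 1+…+5 = 15; Σa = 1+5+2+1+2 = 11; disp = 15−11 = 4.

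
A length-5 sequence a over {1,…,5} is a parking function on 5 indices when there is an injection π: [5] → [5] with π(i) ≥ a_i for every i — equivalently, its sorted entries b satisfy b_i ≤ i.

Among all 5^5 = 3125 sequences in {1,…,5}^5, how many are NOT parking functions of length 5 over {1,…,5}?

|PF(5,5)| = 1·6^4 = 1×1296 = 1296
Example (4,1,4,5,5) → sorted (1,4,4,5,5): b_2=4>2, not a PF.
5^5 − 1296 = 3125 − 1296 = 1829

1829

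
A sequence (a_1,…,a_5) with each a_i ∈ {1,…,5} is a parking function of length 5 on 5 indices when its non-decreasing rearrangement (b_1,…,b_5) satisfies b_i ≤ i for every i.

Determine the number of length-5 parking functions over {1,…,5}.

|PF(5,5)| = (5+1−5)·(5+1)^{5−1} = 1 · 1296 = 1296
Example (5,2,4,2,1) → sorted (1,2,2,4,5): b_i ≤ i ∀i, a PF.

1296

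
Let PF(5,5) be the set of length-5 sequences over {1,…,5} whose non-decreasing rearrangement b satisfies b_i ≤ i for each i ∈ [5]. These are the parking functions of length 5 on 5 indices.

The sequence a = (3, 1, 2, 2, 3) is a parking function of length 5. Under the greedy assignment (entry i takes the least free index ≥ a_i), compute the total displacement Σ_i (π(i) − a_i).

Σπ(i) = 1+…+5 = 15; Σa = 3+1+2+2+3 = 11; disp = 15−11 = 4.

4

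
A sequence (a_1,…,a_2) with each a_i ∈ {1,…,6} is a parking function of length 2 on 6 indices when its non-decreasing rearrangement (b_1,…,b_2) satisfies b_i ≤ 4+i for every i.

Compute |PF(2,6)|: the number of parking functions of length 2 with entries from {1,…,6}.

|PF(2,6)| = (6+1−2)·(6+1)^{2−1} = 5×7 = 35 [KW]
E.g. (3,6) → sorted (3,6): b_i ≤ 4+i ∀i, a PF.

35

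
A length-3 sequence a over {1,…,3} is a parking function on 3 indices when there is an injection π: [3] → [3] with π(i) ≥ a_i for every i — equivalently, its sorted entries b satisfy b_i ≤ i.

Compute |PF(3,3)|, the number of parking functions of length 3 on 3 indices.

16

#PF = 1·4^2 = 1 · 16 = 16 [KW]
Check (1,1,3) → sorted (1,1,3): b_i ≤ i ∀i, a PF.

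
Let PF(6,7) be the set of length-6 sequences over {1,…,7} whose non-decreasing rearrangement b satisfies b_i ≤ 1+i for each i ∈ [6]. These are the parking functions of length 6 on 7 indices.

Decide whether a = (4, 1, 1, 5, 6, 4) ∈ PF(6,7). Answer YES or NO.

YES

Sorted: b = (1, 1, 4, 4, 5, 6).
  b_1=1 ≤ 2
  b_2=1 ≤ 3
  b_3=4 ≤ 4
  b_4=4 ≤ 5
  b_5=5 ≤ 6
  b_6=6 ≤ 7
All bounds hold ⇒ YES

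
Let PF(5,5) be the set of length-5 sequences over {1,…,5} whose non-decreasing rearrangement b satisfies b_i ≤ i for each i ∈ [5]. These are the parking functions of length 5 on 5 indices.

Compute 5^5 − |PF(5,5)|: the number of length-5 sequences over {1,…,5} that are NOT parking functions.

#PF = (5+1−5)·(5+1)^{5−1} = 1·1296 = 1296
E.g. (5,3,5,4,5) → sorted (3,4,5,5,5): b_1=3>1, not a PF.
So 3125 − 1296 = 1829 fail.

1829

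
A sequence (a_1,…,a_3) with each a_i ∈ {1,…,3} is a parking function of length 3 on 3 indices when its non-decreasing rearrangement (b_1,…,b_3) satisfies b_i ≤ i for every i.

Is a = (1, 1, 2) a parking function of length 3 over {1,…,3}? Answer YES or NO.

Rearranged: b = (1, 1, 2).
  b_1=1 ≤ 1
  b_2=1 ≤ 2
  b_3=2 ≤ 3
All bounds hold ⇒ YES

YES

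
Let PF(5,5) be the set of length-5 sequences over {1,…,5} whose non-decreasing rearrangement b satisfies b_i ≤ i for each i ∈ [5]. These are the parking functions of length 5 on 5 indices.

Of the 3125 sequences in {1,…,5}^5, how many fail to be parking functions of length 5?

1829

#PF = (5−5+1)·(5+1)^(5−1) = 1·1296 = 1296 (Pollak)
One tuple (5,5,2,5,5) → sorted (2,5,5,5,5): b_1=2>1, not a PF.
So 3125 − 1296 = 1829 fail.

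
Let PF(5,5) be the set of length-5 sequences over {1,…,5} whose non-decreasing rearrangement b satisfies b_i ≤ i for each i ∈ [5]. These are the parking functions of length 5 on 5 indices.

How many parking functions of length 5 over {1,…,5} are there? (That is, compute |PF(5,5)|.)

1296

Count = (5+1−5)·(5+1)^{5−1} = 1×1296 = 1296 [KW]
Example (5,3,1,3,1) → sorted (1,1,3,3,5): b_i ≤ i ∀i, a PF.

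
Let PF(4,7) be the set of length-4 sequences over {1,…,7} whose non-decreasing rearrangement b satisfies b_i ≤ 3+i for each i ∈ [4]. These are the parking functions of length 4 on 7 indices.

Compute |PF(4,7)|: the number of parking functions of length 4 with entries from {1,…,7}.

2048

Count = (7−4+1)·(7+1)^(4−1) = 4·512 = 2048 (Pollak)
Example (7,2,5,3) → sorted (2,3,5,7): b_i ≤ 3+i ∀i, a PF.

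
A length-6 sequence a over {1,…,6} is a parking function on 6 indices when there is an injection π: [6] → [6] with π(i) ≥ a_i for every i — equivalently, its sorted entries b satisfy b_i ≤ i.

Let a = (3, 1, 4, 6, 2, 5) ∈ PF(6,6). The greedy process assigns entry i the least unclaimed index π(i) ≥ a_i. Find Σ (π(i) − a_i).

Σπ = 21 ({1..6} each once); Σa = 3+1+4+6+2+5 = 21; disp = 21−21 = 0.

0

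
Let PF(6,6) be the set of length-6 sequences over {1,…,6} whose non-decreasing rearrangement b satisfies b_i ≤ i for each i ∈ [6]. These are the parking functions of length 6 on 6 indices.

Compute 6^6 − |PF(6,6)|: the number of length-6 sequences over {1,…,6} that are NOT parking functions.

#PF = (6−6+1)·(6+1)^(6−1) = 1 · 16807 = 16807 (Pollak)
Example (6,2,6,3,3,4) → sorted (2,3,3,4,6,6): b_1=2>1, not a PF.
6^6 − 16807 = 46656 − 16807 = 29849

29849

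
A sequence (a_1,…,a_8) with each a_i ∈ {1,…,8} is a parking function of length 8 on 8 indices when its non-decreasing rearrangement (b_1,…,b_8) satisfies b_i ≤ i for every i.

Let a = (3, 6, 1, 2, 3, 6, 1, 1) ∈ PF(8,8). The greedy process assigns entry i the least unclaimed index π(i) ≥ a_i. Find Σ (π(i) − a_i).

13

Σπ = 36 ({1..8} each once); Σa = 3+6+1+2+3+6+1+1 = 23; disp = 36−23 = 13.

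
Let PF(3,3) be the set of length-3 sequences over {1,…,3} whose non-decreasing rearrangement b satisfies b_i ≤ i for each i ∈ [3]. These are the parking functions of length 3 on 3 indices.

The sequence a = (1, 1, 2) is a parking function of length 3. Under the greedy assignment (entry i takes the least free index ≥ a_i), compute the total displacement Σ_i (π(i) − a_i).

Σπ = 6 ({1..3} each once); Σa = 1+1+2 = 4; disp = 6−4 = 2.

2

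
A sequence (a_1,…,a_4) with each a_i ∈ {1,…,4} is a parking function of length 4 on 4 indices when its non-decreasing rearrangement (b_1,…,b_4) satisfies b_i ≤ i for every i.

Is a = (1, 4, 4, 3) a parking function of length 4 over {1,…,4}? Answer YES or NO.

Rearranged: b = (1, 3, 4, 4).
  b_1=1 ≤ 1
  b_2=3 > 2
  fails at i=2 ⇒ NO

NO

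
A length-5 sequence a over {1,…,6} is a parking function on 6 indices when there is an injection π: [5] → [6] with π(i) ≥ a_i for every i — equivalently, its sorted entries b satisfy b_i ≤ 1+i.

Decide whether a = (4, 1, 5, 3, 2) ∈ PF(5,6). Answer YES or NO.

Sorted: b = (1, 2, 3, 4, 5).
  b_1=1 ≤ 2
  b_2=2 ≤ 3
  b_3=3 ≤ 4
  b_4=4 ≤ 5
  b_5=5 ≤ 6
All bounds hold ⇒ YES

YES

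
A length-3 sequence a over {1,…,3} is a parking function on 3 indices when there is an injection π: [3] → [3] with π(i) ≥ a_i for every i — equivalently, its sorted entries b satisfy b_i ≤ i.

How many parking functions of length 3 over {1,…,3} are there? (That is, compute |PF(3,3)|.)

16

Count = (3+1−3)·(3+1)^{3−1} = 1 · 16 = 16 (Konheim–Weiss)
Check (3,2,1) → sorted (1,2,3): b_i ≤ i ∀i, a PF.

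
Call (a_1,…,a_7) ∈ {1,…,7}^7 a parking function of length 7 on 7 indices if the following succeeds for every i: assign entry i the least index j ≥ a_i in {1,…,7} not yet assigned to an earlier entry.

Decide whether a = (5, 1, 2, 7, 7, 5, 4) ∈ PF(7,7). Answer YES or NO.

Order a: b = (1, 2, 4, 5, 5, 7, 7).
  b_1=1 ≤ 1
  b_2=2 ≤ 2
  b_3=4 > 3
  fails at i=3 ⇒ NO

NO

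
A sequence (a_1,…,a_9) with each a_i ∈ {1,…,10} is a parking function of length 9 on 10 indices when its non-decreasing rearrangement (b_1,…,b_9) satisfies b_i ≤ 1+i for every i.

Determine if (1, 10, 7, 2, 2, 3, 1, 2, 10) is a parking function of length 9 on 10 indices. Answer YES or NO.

NO

Rearranged: b = (1, 1, 2, 2, 2, 3, 7, 10, 10).
  b_1=1 ≤ 2
  b_2=1 ≤ 3
  b_3=2 ≤ 4
  b_4=2 ≤ 5
  b_5=2 ≤ 6
  b_6=3 ≤ 7
  b_7=7 ≤ 8
  b_8=10 > 9
  fails at i=8 ⇒ NO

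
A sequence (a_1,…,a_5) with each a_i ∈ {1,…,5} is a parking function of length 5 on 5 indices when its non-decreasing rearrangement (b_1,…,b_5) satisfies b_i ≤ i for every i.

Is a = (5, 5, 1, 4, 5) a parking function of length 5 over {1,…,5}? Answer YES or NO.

Rearranged: b = (1, 4, 5, 5, 5).
  b_1=1 ≤ 1
  b_2=4 > 2
  fails at i=2 ⇒ NO

NO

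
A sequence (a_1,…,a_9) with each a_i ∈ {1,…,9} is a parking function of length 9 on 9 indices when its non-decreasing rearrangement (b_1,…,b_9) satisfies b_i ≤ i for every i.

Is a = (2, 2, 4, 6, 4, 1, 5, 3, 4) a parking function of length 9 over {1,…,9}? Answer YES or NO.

Order a: b = (1, 2, 2, 3, 4, 4, 4, 5, 6).
  b_1=1 ≤ 1
  b_2=2 ≤ 2
  b_3=2 ≤ 3
  b_4=3 ≤ 4
  b_5=4 ≤ 5
  b_6=4 ≤ 6
  b_7=4 ≤ 7
  b_8=5 ≤ 8
  b_9=6 ≤ 9
All bounds hold ⇒ YES

YES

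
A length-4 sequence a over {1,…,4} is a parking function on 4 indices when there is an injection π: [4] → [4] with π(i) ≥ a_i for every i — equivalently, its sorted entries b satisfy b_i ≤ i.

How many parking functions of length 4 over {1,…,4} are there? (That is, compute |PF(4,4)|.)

Count = (5−4)·5^(4−1) = 1·125 = 125 (Pollak)
Check (1,3,3,1) → sorted (1,1,3,3): b_i ≤ i ∀i, a PF.

125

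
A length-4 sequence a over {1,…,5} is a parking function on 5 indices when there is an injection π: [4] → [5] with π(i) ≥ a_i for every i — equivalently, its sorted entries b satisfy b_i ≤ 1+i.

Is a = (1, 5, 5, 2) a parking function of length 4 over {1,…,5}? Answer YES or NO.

NO

Sorted: b = (1, 2, 5, 5).
  b_1=1 ≤ 2
  b_2=2 ≤ 3
  b_3=5 > 4
  fails at i=3 ⇒ NO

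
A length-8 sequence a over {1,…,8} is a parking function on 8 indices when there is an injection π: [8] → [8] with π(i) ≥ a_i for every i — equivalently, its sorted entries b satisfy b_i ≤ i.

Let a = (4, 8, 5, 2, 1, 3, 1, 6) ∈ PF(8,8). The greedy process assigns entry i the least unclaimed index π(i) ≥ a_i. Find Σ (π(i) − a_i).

Σπ = 36 ({1..8} each once); Σa = 4+8+5+2+1+3+1+6 = 30; disp = 36−30 = 6.

6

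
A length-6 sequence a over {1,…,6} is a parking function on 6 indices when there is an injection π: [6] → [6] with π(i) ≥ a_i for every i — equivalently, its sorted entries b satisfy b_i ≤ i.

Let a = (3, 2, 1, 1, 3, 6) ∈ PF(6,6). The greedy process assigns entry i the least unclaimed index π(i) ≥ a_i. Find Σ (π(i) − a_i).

Σπ = 6·7/2 = 21 (π permutes [6]); Σa = 3+2+1+1+3+6 = 16; disp = 21−16 = 5.

5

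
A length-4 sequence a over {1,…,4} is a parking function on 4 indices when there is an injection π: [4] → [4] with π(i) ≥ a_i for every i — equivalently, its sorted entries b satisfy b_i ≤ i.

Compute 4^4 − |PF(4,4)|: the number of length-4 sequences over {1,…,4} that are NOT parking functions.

131

#PF = (4+1−4)·(4+1)^{4−1} = 1×125 = 125
Check (4,3,3,3) → sorted (3,3,3,4): b_1=3>1, not a PF.
Total 256; non-PF = 256−125 = 131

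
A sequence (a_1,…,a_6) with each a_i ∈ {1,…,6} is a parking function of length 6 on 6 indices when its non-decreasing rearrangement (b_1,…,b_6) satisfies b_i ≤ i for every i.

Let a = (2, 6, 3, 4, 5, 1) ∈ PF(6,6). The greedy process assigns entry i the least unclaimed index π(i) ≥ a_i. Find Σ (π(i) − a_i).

0

Σπ = 21 ({1..6} each once); Σa = 2+6+3+4+5+1 = 21; disp = 21−21 = 0.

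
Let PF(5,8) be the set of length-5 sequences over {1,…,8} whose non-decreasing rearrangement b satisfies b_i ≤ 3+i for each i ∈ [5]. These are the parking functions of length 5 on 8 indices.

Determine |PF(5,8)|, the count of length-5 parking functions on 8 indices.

#PF = (8−5+1)·(8+1)^(5−1) = 4×6561 = 26244 (Konheim–Weiss)
Check (3,8,2,6,7) → sorted (2,3,6,7,8): b_i ≤ 3+i ∀i, a PF.

26244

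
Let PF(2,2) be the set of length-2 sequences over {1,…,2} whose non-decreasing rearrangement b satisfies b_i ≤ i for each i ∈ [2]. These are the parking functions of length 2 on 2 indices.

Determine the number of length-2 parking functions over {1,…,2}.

3

Count = (2−2+1)·(2+1)^(2−1) = 1·3 = 3 (Konheim–Weiss)
Example (1,2) → sorted (1,2): b_i ≤ i ∀i, a PF.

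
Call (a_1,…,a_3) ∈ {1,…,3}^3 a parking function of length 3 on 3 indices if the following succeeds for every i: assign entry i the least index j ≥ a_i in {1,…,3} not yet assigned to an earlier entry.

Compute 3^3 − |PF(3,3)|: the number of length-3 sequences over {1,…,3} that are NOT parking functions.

11

|PF| = (4−3)·4^(3−1) = 1·16 = 16 [KW]
One tuple (3,2,3) → sorted (2,3,3): b_1=2>1, not a PF.
Total 27; non-PF = 27−16 = 11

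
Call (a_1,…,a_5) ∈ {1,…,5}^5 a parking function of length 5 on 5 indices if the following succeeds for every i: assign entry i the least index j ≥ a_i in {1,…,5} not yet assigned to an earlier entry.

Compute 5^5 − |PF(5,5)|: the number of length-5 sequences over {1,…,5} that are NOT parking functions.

Count = (5+1−5)·(5+1)^{5−1} = 1×1296 = 1296 [KW]
E.g. (3,5,4,5,5) → sorted (3,4,5,5,5): b_1=3>1, not a PF.
So 3125 − 1296 = 1829 fail.

1829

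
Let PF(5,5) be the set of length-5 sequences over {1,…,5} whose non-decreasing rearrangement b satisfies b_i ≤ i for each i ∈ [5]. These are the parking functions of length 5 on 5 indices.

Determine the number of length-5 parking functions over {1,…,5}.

1296

|PF| = (5−5+1)·(5+1)^(5−1) = 1·1296 = 1296 (Pollak)
Example (4,2,1,5,2) → sorted (1,2,2,4,5): b_i ≤ i ∀i, a PF.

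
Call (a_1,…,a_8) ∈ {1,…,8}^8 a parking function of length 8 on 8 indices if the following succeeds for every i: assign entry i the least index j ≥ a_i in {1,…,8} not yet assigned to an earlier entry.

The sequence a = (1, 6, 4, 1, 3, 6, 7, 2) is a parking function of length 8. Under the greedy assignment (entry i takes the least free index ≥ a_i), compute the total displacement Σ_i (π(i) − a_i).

6

Σπ = 36 ({1..8} each once); Σa = 1+6+4+1+3+6+7+2 = 30; disp = 36−30 = 6.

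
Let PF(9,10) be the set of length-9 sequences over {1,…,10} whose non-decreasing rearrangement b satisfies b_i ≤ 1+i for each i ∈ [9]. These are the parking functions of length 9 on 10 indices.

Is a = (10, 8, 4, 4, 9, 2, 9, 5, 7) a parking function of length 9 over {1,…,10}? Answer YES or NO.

NO

Sorted: b = (2, 4, 4, 5, 7, 8, 9, 9, 10).
  b_1=2 ≤ 2
  b_2=4 > 3
  fails at i=2 ⇒ NO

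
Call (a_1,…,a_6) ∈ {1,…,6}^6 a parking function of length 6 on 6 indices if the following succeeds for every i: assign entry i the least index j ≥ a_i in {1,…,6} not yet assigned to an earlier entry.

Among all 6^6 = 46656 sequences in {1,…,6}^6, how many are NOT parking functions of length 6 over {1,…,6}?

Count = (6−6+1)·(6+1)^(6−1) = 1×16807 = 16807 (Pollak)
Check (6,1,6,5,3,5) → sorted (1,3,5,5,6,6): b_2=3>2, not a PF.
6^6 − 16807 = 46656 − 16807 = 29849

29849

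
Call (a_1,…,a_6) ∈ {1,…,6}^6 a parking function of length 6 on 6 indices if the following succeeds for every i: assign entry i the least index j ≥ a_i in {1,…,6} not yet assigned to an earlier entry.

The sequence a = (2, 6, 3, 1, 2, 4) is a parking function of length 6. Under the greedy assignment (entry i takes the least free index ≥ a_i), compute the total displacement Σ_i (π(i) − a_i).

Σπ = 21 ({1..6} each once); Σa = 2+6+3+1+2+4 = 18; disp = 21−18 = 3.

3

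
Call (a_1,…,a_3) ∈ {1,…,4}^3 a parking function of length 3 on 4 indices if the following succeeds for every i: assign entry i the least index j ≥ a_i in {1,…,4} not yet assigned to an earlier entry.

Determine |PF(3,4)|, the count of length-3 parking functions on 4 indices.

50

#PF = 2·5^2 = 2 · 25 = 50 (Pollak)
One tuple (1,2,3) → sorted (1,2,3): b_i ≤ 1+i ∀i, a PF.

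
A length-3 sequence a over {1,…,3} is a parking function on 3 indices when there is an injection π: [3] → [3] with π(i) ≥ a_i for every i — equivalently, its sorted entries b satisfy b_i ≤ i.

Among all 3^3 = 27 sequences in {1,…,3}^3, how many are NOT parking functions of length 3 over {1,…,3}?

11

|PF| = (3−3+1)·(3+1)^(3−1) = 1·16 = 16 (Pollak)
Example (2,3,3) → sorted (2,3,3): b_1=2>1, not a PF.
So 27 − 16 = 11 fail.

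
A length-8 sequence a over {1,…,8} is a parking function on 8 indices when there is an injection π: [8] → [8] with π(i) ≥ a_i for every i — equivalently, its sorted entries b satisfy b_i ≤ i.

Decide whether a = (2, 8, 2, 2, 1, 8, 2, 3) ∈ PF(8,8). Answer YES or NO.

NO

Order a: b = (1, 2, 2, 2, 2, 3, 8, 8).
  b_1=1 ≤ 1
  b_2=2 ≤ 2
  b_3=2 ≤ 3
  b_4=2 ≤ 4
  b_5=2 ≤ 5
  b_6=3 ≤ 6
  b_7=8 > 7
  fails at i=7 ⇒ NO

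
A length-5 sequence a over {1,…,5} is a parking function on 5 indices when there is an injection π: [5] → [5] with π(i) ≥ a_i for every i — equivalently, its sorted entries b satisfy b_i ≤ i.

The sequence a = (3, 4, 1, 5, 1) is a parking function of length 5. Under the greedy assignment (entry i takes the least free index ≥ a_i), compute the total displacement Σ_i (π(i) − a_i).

Σπ = 15 ({1..5} each once); Σa = 3+4+1+5+1 = 14; disp = 15−14 = 1.

1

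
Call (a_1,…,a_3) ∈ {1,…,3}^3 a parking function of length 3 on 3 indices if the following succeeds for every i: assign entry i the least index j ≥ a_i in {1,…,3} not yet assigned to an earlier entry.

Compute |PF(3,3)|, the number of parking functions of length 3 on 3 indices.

#PF = (3+1−3)·(3+1)^{3−1} = 1×16 = 16 [KW]
E.g. (3,1,1) → sorted (1,1,3): b_i ≤ i ∀i, a PF.

16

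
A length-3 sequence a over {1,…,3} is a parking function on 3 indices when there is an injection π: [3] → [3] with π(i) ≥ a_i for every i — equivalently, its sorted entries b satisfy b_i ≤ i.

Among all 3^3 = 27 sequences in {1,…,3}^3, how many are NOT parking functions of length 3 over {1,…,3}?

11

#PF = (3+1−3)·(3+1)^{3−1} = 1·16 = 16
E.g. (3,3,2) → sorted (2,3,3): b_1=2>1, not a PF.
Total 27; non-PF = 27−16 = 11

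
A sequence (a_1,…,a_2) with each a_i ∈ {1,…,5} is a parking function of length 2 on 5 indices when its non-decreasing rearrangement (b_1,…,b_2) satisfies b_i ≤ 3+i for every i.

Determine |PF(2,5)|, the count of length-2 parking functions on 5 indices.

|PF| = (5+1−2)·(5+1)^{2−1} = 4×6 = 24 [KW]
Example (2,5) → sorted (2,5): b_i ≤ 3+i ∀i, a PF.

24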